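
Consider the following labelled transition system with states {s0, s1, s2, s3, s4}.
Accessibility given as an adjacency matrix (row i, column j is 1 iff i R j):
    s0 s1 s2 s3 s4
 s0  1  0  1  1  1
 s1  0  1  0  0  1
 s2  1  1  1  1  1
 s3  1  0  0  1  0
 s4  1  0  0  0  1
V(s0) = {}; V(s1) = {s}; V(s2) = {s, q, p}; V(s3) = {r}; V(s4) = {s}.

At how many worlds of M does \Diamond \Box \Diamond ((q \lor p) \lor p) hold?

Let φ = \Diamond \Box \Diamond ((q \lor p) \lor p). Evaluate φ at each world:
  s0 (successors {s0, s2, s3, s4}): φ is false.
  s1 (successors {s1, s4}): φ is false.
  s2 (successors {s0, s1, s2, s3, s4}): φ is false.
  s3 (successors {s0, s3}): φ is false.
  s4 (successors {s0, s4}): φ is false.
For instance, at s2:
  At s2: \Diamond \Box \Diamond ((q \lor p) \lor p) requires \Box \Diamond ((q \lor p) \lor p) at some successor in {s0, s1, s2, s3, s4}.
    At s0: \Box \Diamond ((q \lor p) \lor p) is false.
    At s1: \Box \Diamond ((q \lor p) \lor p) is false.
    At s2: \Box \Diamond ((q \lor p) \lor p) is false.
    At s3: \Box \Diamond ((q \lor p) \lor p) is false.
    At s4: \Box \Diamond ((q \lor p) \lor p) is false.
  So \Diamond \Box \Diamond ((q \lor p) \lor p) is false at s2.
Satisfying worlds: none.

0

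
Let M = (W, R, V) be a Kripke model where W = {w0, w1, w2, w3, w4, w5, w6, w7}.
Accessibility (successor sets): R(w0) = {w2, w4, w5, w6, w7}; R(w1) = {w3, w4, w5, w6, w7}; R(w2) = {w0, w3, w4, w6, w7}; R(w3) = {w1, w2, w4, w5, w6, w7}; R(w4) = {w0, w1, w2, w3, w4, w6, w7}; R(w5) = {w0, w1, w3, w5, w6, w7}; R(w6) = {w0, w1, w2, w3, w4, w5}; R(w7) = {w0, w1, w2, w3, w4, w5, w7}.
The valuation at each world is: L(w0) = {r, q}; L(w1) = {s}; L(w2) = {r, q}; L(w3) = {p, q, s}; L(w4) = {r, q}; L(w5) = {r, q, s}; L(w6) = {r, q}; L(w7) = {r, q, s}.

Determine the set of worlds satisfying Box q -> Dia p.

w1, w2, w3, w4, w5, w6, w7

Let φ = Box q -> Dia p. Evaluate φ at each world:
  w0 (successors {w2, w4, w5, w6, w7}): φ is false.
  w1 (successors {w3, w4, w5, w6, w7}): φ is true.
  w2 (successors {w0, w3, w4, w6, w7}): φ is true.
  w3 (successors {w1, w2, w4, w5, w6, w7}): φ is true.
  w4 (successors {w0, w1, w2, w3, w4, w6, w7}): φ is true.
  w5 (successors {w0, w1, w3, w5, w6, w7}): φ is true.
  w6 (successors {w0, w1, w2, w3, w4, w5}): φ is true.
  w7 (successors {w0, w1, w2, w3, w4, w5, w7}): φ is true.
For instance, at w6:
  At w6: Box q is false, Dia p is true, so Box q -> Dia p is true.
    At w6: Box q requires q at every successor {w0, w1, w2, w3, w4, w5}.
      q fails at w1, so Box q is false at w6.
    At w6: Dia p requires p at some successor in {w0, w1, w2, w3, w4, w5}.
      p holds at w3, so Dia p is true at w6.
Satisfying worlds: {w1, w2, w3, w4, w5, w6, w7}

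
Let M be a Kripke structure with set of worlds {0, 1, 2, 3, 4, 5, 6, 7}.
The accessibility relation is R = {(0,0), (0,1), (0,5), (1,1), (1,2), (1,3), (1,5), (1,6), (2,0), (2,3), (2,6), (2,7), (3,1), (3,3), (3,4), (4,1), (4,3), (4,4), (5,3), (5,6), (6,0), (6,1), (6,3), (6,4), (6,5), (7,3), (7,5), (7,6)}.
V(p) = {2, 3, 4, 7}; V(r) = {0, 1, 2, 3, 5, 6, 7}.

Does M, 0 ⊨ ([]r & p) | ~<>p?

At 0: []r & p is false, ~<>p is true, so ([]r & p) | ~<>p is true.
  At 0: []r is true, p is false, so []r & p is false.
    At 0: []r requires r at every successor {0, 1, 5}.
      At 0: r is true.
      At 1: r is true.
      At 5: r is true.
    So []r is true at 0.
  At 0: <>p is false, so ~<>p is true.
    At 0: <>p requires p at some successor in {0, 1, 5}.
      At 0: p is false.
      At 1: p is false.
      At 5: p is false.
    So <>p is false at 0.

Yes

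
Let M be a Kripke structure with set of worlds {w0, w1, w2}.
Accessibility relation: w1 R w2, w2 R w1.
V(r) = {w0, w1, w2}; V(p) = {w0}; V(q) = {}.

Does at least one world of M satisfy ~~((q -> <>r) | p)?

Let φ = ~~((q -> <>r) | p). Evaluate φ at each world:
  w0 (successors ∅): φ is true.
  w1 (successors {w2}): φ is true.
  w2 (successors {w1}): φ is true.
Detail at w0 (witness):
  At w0: ~((q -> <>r) | p) is false, so ~~((q -> <>r) | p) is true.
    At w0: (q -> <>r) | p is true, so ~((q -> <>r) | p) is false.
      At w0: q -> <>r is true, p is true, so (q -> <>r) | p is true.

Yes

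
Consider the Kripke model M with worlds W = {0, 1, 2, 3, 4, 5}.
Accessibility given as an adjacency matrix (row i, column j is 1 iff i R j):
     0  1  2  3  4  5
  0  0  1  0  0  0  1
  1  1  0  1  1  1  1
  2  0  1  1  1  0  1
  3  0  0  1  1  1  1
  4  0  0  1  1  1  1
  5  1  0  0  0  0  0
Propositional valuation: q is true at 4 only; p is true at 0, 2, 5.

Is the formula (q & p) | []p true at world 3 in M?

No

At 3: q & p is false, []p is false, so (q & p) | []p is false.
  At 3: []p requires p at every successor {2, 3, 4, 5}.
    p fails at 3, so []p is false at 3.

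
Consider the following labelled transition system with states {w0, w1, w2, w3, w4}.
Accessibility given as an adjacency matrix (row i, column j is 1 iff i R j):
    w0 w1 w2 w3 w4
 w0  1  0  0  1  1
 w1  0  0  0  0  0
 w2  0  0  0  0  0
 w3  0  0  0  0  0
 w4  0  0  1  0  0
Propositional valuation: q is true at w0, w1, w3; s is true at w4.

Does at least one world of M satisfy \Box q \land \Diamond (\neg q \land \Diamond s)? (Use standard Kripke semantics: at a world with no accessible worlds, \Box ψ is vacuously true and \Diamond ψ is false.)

Recall that \Box ψ holds at a world iff ψ holds at every accessible world, and \Diamond ψ holds iff ψ holds at some accessible world.
Let φ = \Box q \land \Diamond (\neg q \land \Diamond s). Evaluate φ at each world:
  w0 (successors {w0, w3, w4}): φ is false.
  w1 (successors ∅): φ is false.
  w2 (successors ∅): φ is false.
  w3 (successors ∅): φ is false.
  w4 (successors {w2}): φ is false.
For instance, at w4:
  At w4: \Box q is false, \Diamond (\neg q \land \Diamond s) is false, so \Box q \land \Diamond (\neg q \land \Diamond s) is false.
    At w4: \Box q requires q at every successor {w2}.
      q fails at w2, so \Box q is false at w4.
    At w4: \Diamond (\neg q \land \Diamond s) requires \neg q \land \Diamond s at some successor in {w2}.
      At w2: \neg q \land \Diamond s is false.
    So \Diamond (\neg q \land \Diamond s) is false at w4.

No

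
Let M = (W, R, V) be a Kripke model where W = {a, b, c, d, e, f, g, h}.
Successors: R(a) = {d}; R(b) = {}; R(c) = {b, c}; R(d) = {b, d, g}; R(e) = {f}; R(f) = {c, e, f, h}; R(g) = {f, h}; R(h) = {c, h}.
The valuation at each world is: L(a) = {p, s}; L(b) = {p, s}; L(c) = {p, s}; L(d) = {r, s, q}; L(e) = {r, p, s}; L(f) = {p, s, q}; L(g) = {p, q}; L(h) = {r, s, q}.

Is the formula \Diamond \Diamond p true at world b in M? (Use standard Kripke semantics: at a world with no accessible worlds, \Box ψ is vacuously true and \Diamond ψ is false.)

At b: no accessible worlds, so \Diamond \Diamond p is false.

No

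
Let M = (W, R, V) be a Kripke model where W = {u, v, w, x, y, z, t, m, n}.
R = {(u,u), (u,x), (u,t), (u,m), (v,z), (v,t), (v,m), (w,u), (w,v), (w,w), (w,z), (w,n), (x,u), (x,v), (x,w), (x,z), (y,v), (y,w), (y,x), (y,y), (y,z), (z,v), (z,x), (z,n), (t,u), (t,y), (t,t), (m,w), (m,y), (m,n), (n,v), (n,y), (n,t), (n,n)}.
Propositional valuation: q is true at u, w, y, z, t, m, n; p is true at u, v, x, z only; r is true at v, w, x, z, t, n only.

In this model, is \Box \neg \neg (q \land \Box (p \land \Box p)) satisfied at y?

No

Recall that \Box ψ holds at a world iff ψ holds at every accessible world, and \Diamond ψ holds iff ψ holds at some accessible world.
At y: \Box \neg \neg (q \land \Box (p \land \Box p)) requires \neg \neg (q \land \Box (p \land \Box p)) at every successor {v, w, x, y, z}.
  \neg \neg (q \land \Box (p \land \Box p)) fails at v, so \Box \neg \neg (q \land \Box (p \land \Box p)) is false at y.
    At v: \neg (q \land \Box (p \land \Box p)) is true, so \neg \neg (q \land \Box (p \land \Box p)) is false.
      At v: q \land \Box (p \land \Box p) is false, so \neg (q \land \Box (p \land \Box p)) is true.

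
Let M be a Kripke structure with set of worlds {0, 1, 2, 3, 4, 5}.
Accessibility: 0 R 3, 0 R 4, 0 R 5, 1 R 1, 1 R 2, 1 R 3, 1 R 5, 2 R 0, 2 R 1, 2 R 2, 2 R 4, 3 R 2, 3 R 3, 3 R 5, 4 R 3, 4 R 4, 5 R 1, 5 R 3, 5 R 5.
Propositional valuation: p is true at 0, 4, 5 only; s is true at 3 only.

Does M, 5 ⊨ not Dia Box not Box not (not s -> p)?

No

At 5: Dia Box not Box not (not s -> p) is true, so not Dia Box not Box not (not s -> p) is false.
  At 5: Dia Box not Box not (not s -> p) requires Box not Box not (not s -> p) at some successor in {1, 3, 5}.
    Box not Box not (not s -> p) holds at 1, so Dia Box not Box not (not s -> p) is true at 5.
      At 1: Box not Box not (not s -> p) requires not Box not (not s -> p) at every successor {1, 2, 3, 5}.
        At 1: not Box not (not s -> p) is true.
        At 2: not Box not (not s -> p) is true.
        At 3: not Box not (not s -> p) is true.
        At 5: not Box not (not s -> p) is true.
      So Box not Box not (not s -> p) is true at 1.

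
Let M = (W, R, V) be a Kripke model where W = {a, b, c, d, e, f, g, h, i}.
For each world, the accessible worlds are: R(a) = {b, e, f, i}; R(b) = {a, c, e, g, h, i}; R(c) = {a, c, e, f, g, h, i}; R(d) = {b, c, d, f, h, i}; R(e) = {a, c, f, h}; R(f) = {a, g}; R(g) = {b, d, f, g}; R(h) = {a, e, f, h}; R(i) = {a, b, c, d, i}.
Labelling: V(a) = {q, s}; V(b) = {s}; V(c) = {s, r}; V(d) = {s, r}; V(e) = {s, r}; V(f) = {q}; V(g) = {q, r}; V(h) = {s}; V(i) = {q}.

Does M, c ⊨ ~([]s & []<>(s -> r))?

Yes

Recall that []ψ holds at a world iff ψ holds at every accessible world, and <>ψ holds iff ψ holds at some accessible world.
At c: []s & []<>(s -> r) is false, so ~([]s & []<>(s -> r)) is true.
  At c: []s is false, []<>(s -> r) is true, so []s & []<>(s -> r) is false.
    At c: []s requires s at every successor {a, c, e, f, g, h, i}.
      s fails at f, so []s is false at c.
    At c: []<>(s -> r) requires <>(s -> r) at every successor {a, c, e, f, g, h, i}.
      At a: <>(s -> r) is true.
      At c: <>(s -> r) is true.
      At e: <>(s -> r) is true.
      At f: <>(s -> r) is true.
      At g: <>(s -> r) is true.
      At h: <>(s -> r) is true.
      At i: <>(s -> r) is true.
    So []<>(s -> r) is true at c.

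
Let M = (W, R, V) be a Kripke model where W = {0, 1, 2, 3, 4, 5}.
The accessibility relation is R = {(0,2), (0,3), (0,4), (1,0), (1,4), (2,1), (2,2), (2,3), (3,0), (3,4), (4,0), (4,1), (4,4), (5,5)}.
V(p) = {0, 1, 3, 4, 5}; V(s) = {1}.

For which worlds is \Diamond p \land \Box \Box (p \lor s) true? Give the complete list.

5

Let φ = \Diamond p \land \Box \Box (p \lor s). Evaluate φ at each world:
  0 (successors {2, 3, 4}): φ is false.
  1 (successors {0, 4}): φ is false.
  2 (successors {1, 2, 3}): φ is false.
  3 (successors {0, 4}): φ is false.
  4 (successors {0, 1, 4}): φ is false.
  5 (successors {5}): φ is true.
For instance, at 3:
  At 3: \Diamond p is true, \Box \Box (p \lor s) is false, so \Diamond p \land \Box \Box (p \lor s) is false.
    At 3: \Diamond p requires p at some successor in {0, 4}.
      p holds at 0, so \Diamond p is true at 3.
    At 3: \Box \Box (p \lor s) requires \Box (p \lor s) at every successor {0, 4}.
      \Box (p \lor s) fails at 0, so \Box \Box (p \lor s) is false at 3.
Satisfying worlds: {5}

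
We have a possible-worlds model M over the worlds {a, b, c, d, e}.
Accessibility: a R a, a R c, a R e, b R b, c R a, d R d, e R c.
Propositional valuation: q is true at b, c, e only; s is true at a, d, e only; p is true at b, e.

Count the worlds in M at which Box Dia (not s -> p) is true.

4

Recall that Box ψ holds at a world iff ψ holds at every accessible world, and Dia ψ holds iff ψ holds at some accessible world.
Let φ = Box Dia (not s -> p). Evaluate φ at each world:
  a (successors {a, c, e}): φ is false.
  b (successors {b}): φ is true.
  c (successors {a}): φ is true.
  d (successors {d}): φ is true.
  e (successors {c}): φ is true.
For instance, at a:
  At a: Box Dia (not s -> p) requires Dia (not s -> p) at every successor {a, c, e}.
    Dia (not s -> p) fails at e, so Box Dia (not s -> p) is false at a.
      At e: Dia (not s -> p) requires not s -> p at some successor in {c}.
        At c: not s -> p is false.
      So Dia (not s -> p) is false at e.
Satisfying worlds: {b, c, d, e}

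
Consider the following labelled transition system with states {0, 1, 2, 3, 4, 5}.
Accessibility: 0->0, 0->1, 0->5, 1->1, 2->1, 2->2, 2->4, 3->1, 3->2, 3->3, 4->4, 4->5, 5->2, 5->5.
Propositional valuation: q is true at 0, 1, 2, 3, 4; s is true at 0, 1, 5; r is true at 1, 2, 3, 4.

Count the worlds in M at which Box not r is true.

Recall that Box ψ holds at a world iff ψ holds at every accessible world, and Dia ψ holds iff ψ holds at some accessible world.
Let φ = Box not r. Evaluate φ at each world:
  0 (successors {0, 1, 5}): φ is false.
  1 (successors {1}): φ is false.
  2 (successors {1, 2, 4}): φ is false.
  3 (successors {1, 2, 3}): φ is false.
  4 (successors {4, 5}): φ is false.
  5 (successors {2, 5}): φ is false.
For instance, at 3:
  At 3: Box not r requires not r at every successor {1, 2, 3}.
    not r fails at 1, so Box not r is false at 3.
Satisfying worlds: none.

0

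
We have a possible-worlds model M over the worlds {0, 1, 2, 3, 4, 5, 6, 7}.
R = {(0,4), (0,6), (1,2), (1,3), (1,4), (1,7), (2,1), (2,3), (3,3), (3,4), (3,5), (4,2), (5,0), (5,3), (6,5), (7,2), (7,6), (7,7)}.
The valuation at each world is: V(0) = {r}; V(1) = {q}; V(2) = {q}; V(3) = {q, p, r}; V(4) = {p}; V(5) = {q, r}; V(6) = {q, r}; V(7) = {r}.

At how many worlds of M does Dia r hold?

Let φ = Dia r. Evaluate φ at each world:
  0 (successors {4, 6}): φ is true.
  1 (successors {2, 3, 4, 7}): φ is true.
  2 (successors {1, 3}): φ is true.
  3 (successors {3, 4, 5}): φ is true.
  4 (successors {2}): φ is false.
  5 (successors {0, 3}): φ is true.
  6 (successors {5}): φ is true.
  7 (successors {2, 6, 7}): φ is true.
For instance, at 7:
  At 7: Dia r requires r at some successor in {2, 6, 7}.
    r holds at 6, so Dia r is true at 7.
Satisfying worlds: {0, 1, 2, 3, 5, 6, 7}

7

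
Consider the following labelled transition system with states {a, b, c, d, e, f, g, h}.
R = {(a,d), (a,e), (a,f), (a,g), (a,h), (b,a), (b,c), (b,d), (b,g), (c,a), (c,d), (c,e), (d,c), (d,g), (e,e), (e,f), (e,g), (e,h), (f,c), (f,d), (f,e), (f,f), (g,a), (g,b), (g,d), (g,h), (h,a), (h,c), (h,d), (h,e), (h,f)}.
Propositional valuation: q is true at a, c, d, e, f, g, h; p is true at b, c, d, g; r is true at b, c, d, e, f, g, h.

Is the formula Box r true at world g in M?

No

At g: Box r requires r at every successor {a, b, d, h}.
  r fails at a, so Box r is false at g.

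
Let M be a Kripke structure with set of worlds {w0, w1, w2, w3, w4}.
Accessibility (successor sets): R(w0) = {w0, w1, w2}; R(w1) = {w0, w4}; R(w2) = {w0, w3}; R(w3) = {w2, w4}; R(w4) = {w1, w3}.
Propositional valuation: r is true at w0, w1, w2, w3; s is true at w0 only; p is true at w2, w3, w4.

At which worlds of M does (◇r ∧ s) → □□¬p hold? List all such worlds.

w1, w2, w3, w4

Let φ = (◇r ∧ s) → □□¬p. Evaluate φ at each world:
  w0 (successors {w0, w1, w2}): φ is false.
  w1 (successors {w0, w4}): φ is true.
  w2 (successors {w0, w3}): φ is true.
  w3 (successors {w2, w4}): φ is true.
  w4 (successors {w1, w3}): φ is true.
For instance, at w4:
  At w4: ◇r ∧ s is false, □□¬p is false, so (◇r ∧ s) → □□¬p is true.
    At w4: ◇r is true, s is false, so ◇r ∧ s is false.
      At w4: ◇r requires r at some successor in {w1, w3}.
        r holds at w1, so ◇r is true at w4.
    At w4: □□¬p requires □¬p at every successor {w1, w3}.
      □¬p fails at w1, so □□¬p is false at w4.
Satisfying worlds: {w1, w2, w3, w4}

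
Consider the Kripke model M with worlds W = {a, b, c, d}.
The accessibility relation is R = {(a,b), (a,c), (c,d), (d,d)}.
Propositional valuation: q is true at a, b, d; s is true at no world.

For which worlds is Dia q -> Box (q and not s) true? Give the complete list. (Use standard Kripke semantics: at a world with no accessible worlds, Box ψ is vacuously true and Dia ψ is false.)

b, c, d

Let φ = Dia q -> Box (q and not s). Evaluate φ at each world:
  a (successors {b, c}): φ is false.
  b (successors ∅): φ is true.
  c (successors {d}): φ is true.
  d (successors {d}): φ is true.
For instance, at d:
  At d: Dia q is true, Box (q and not s) is true, so Dia q -> Box (q and not s) is true.
    At d: Dia q requires q at some successor in {d}.
      q holds at d, so Dia q is true at d.
    At d: Box (q and not s) requires q and not s at every successor {d}.
      At d: q and not s is true.
    So Box (q and not s) is true at d.
Satisfying worlds: {b, c, d}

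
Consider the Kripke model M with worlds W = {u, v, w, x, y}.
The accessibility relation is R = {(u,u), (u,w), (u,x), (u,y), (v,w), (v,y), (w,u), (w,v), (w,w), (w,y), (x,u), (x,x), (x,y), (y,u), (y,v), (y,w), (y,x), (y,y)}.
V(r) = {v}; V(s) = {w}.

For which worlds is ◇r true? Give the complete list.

w, y

Let φ = ◇r. Evaluate φ at each world:
  u (successors {u, w, x, y}): φ is false.
  v (successors {w, y}): φ is false.
  w (successors {u, v, w, y}): φ is true.
  x (successors {u, x, y}): φ is false.
  y (successors {u, v, w, x, y}): φ is true.
For instance, at v:
  At v: ◇r requires r at some successor in {w, y}.
    At w: r is false.
    At y: r is false.
  So ◇r is false at v.
Satisfying worlds: {w, y}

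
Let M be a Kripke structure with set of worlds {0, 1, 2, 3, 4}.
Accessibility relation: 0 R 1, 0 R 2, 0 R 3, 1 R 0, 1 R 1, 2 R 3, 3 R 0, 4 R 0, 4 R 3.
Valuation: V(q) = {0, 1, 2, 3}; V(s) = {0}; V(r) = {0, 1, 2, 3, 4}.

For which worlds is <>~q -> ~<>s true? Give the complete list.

0, 1, 2, 3, 4

Let φ = <>~q -> ~<>s. Evaluate φ at each world:
  0 (successors {1, 2, 3}): φ is true.
  1 (successors {0, 1}): φ is true.
  2 (successors {3}): φ is true.
  3 (successors {0}): φ is true.
  4 (successors {0, 3}): φ is true.
For instance, at 3:
  At 3: <>~q is false, ~<>s is false, so <>~q -> ~<>s is true.
    At 3: <>~q requires ~q at some successor in {0}.
      At 0: ~q is false.
    So <>~q is false at 3.
    At 3: <>s is true, so ~<>s is false.
      At 3: <>s requires s at some successor in {0}.
        s holds at 0, so <>s is true at 3.
Satisfying worlds: {0, 1, 2, 3, 4}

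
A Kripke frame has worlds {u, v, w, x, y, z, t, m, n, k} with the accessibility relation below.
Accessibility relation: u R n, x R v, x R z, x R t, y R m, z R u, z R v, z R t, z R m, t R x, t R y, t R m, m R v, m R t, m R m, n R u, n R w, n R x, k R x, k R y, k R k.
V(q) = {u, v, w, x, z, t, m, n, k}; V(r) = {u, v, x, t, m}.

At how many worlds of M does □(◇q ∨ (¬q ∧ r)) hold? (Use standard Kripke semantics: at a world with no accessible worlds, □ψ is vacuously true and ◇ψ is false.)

Let φ = □(◇q ∨ (¬q ∧ r)). Evaluate φ at each world:
  u (successors {n}): φ is true.
  v (successors ∅): φ is true.
  w (successors ∅): φ is true.
  x (successors {v, z, t}): φ is false.
  y (successors {m}): φ is true.
  z (successors {u, v, t, m}): φ is false.
  t (successors {x, y, m}): φ is true.
  m (successors {v, t, m}): φ is false.
  n (successors {u, w, x}): φ is false.
  k (successors {x, y, k}): φ is true.
For instance, at n:
  At n: □(◇q ∨ (¬q ∧ r)) requires ◇q ∨ (¬q ∧ r) at every successor {u, w, x}.
    ◇q ∨ (¬q ∧ r) fails at w, so □(◇q ∨ (¬q ∧ r)) is false at n.
      At w: ◇q is false, ¬q ∧ r is false, so ◇q ∨ (¬q ∧ r) is false.
Satisfying worlds: {u, v, w, y, t, k}

6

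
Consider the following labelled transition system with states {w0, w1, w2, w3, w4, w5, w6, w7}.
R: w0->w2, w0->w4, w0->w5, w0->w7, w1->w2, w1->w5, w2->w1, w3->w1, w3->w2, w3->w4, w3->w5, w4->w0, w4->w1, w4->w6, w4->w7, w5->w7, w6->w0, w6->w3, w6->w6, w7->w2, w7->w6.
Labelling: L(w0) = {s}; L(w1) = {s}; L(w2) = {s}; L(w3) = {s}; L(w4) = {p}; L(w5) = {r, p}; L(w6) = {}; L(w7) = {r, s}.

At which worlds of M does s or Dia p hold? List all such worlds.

w0, w1, w2, w3, w7

Let φ = s or Dia p. Evaluate φ at each world:
  w0 (successors {w2, w4, w5, w7}): φ is true.
  w1 (successors {w2, w5}): φ is true.
  w2 (successors {w1}): φ is true.
  w3 (successors {w1, w2, w4, w5}): φ is true.
  w4 (successors {w0, w1, w6, w7}): φ is false.
  w5 (successors {w7}): φ is false.
  w6 (successors {w0, w3, w6}): φ is false.
  w7 (successors {w2, w6}): φ is true.
For instance, at w1:
  At w1: s is true, Dia p is true, so s or Dia p is true.
    At w1: Dia p requires p at some successor in {w2, w5}.
      p holds at w5, so Dia p is true at w1.
Satisfying worlds: {w0, w1, w2, w3, w7}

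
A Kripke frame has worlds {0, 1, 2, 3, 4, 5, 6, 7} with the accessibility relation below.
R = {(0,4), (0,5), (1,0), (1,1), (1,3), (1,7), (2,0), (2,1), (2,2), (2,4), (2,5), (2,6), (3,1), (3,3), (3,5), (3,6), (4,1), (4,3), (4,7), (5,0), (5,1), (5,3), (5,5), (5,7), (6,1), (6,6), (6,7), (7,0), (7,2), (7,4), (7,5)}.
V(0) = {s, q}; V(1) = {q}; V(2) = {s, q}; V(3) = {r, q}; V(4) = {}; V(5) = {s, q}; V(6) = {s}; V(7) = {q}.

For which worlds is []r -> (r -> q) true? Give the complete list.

Recall that []ψ holds at a world iff ψ holds at every accessible world, and <>ψ holds iff ψ holds at some accessible world.
Let φ = []r -> (r -> q). Evaluate φ at each world:
  0 (successors {4, 5}): φ is true.
  1 (successors {0, 1, 3, 7}): φ is true.
  2 (successors {0, 1, 2, 4, 5, 6}): φ is true.
  3 (successors {1, 3, 5, 6}): φ is true.
  4 (successors {1, 3, 7}): φ is true.
  5 (successors {0, 1, 3, 5, 7}): φ is true.
  6 (successors {1, 6, 7}): φ is true.
  7 (successors {0, 2, 4, 5}): φ is true.
For instance, at 2:
  At 2: []r is false, r -> q is true, so []r -> (r -> q) is true.
    At 2: []r requires r at every successor {0, 1, 2, 4, 5, 6}.
      r fails at 0, so []r is false at 2.
Satisfying worlds: {0, 1, 2, 3, 4, 5, 6, 7}

0, 1, 2, 3, 4, 5, 6, 7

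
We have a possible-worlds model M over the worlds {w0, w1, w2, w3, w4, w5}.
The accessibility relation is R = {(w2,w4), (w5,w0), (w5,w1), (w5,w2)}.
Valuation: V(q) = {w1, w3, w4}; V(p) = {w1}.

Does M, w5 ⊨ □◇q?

No

At w5: □◇q requires ◇q at every successor {w0, w1, w2}.
  ◇q fails at w0, so □◇q is false at w5.
    At w0: no accessible worlds, so ◇q is false.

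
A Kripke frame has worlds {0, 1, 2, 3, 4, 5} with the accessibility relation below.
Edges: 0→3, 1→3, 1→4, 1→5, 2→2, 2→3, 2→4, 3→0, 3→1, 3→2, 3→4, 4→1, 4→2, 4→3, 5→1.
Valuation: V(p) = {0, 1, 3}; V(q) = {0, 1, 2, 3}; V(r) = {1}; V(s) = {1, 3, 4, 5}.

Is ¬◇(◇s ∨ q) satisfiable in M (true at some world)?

No

Let φ = ¬◇(◇s ∨ q). Evaluate φ at each world:
  0 (successors {3}): φ is false.
  1 (successors {3, 4, 5}): φ is false.
  2 (successors {2, 3, 4}): φ is false.
  3 (successors {0, 1, 2, 4}): φ is false.
  4 (successors {1, 2, 3}): φ is false.
  5 (successors {1}): φ is false.
For instance, at 4:
  At 4: ◇(◇s ∨ q) is true, so ¬◇(◇s ∨ q) is false.
    At 4: ◇(◇s ∨ q) requires ◇s ∨ q at some successor in {1, 2, 3}.
      ◇s ∨ q holds at 1, so ◇(◇s ∨ q) is true at 4.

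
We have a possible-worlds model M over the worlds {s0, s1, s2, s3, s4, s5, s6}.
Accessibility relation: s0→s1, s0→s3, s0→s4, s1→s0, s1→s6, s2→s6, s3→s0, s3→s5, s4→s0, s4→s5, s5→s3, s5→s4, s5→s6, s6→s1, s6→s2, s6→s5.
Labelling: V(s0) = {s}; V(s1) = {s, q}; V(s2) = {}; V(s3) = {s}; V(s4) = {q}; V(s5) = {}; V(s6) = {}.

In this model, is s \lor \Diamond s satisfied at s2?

No

At s2: s is false, \Diamond s is false, so s \lor \Diamond s is false.
  At s2: \Diamond s requires s at some successor in {s6}.
    At s6: s is false.
  So \Diamond s is false at s2.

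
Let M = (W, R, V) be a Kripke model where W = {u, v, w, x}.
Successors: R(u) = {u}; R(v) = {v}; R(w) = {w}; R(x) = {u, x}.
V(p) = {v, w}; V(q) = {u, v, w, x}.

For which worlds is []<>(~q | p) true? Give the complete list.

v, w

Let φ = []<>(~q | p). Evaluate φ at each world:
  u (successors {u}): φ is false.
  v (successors {v}): φ is true.
  w (successors {w}): φ is true.
  x (successors {u, x}): φ is false.
For instance, at w:
  At w: []<>(~q | p) requires <>(~q | p) at every successor {w}.
      At w: <>(~q | p) requires ~q | p at some successor in {w}.
        ~q | p holds at w, so <>(~q | p) is true at w.
  So []<>(~q | p) is true at w.
Satisfying worlds: {v, w}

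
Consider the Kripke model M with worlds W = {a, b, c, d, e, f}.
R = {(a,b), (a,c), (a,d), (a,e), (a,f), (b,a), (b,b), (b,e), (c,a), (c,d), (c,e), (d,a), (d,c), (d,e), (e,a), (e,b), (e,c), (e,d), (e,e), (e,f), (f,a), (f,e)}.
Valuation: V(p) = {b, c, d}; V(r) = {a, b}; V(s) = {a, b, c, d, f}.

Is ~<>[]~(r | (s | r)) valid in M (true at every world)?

Yes

Let φ = ~<>[]~(r | (s | r)). Evaluate φ at each world:
  a (successors {b, c, d, e, f}): φ is true.
  b (successors {a, b, e}): φ is true.
  c (successors {a, d, e}): φ is true.
  d (successors {a, c, e}): φ is true.
  e (successors {a, b, c, d, e, f}): φ is true.
  f (successors {a, e}): φ is true.
For instance, at e:
  At e: <>[]~(r | (s | r)) is false, so ~<>[]~(r | (s | r)) is true.
    At e: <>[]~(r | (s | r)) requires []~(r | (s | r)) at some successor in {a, b, c, d, e, f}.
      At a: []~(r | (s | r)) is false.
      At b: []~(r | (s | r)) is false.
      At c: []~(r | (s | r)) is false.
      At d: []~(r | (s | r)) is false.
      At e: []~(r | (s | r)) is false.
      At f: []~(r | (s | r)) is false.
    So <>[]~(r | (s | r)) is false at e.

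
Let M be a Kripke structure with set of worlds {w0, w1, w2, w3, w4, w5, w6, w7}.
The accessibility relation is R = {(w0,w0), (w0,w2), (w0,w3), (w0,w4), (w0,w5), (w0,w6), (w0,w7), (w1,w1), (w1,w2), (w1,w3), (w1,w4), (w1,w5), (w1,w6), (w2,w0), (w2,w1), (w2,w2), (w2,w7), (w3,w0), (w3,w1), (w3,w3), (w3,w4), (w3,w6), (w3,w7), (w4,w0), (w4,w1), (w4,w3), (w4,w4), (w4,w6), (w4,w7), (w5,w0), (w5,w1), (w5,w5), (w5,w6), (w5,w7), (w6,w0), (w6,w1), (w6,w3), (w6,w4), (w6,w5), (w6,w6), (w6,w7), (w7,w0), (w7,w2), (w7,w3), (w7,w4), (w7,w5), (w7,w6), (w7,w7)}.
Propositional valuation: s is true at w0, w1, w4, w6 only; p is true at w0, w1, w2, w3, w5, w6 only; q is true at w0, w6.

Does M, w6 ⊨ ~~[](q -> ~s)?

No

At w6: ~[](q -> ~s) is true, so ~~[](q -> ~s) is false.
  At w6: [](q -> ~s) is false, so ~[](q -> ~s) is true.
    At w6: [](q -> ~s) requires q -> ~s at every successor {w0, w1, w3, w4, w5, w6, w7}.
      q -> ~s fails at w0, so [](q -> ~s) is false at w6.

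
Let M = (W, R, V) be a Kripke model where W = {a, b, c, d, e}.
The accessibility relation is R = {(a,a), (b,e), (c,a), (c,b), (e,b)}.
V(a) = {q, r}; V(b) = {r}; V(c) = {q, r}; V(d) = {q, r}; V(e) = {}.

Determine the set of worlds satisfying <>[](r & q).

Recall that []ψ holds at a world iff ψ holds at every accessible world, and <>ψ holds iff ψ holds at some accessible world.
Let φ = <>[](r & q). Evaluate φ at each world:
  a (successors {a}): φ is true.
  b (successors {e}): φ is false.
  c (successors {a, b}): φ is true.
  d (successors ∅): φ is false.
  e (successors {b}): φ is false.
For instance, at e:
  At e: <>[](r & q) requires [](r & q) at some successor in {b}.
    At b: [](r & q) is false.
  So <>[](r & q) is false at e.
Satisfying worlds: {a, c}

a, c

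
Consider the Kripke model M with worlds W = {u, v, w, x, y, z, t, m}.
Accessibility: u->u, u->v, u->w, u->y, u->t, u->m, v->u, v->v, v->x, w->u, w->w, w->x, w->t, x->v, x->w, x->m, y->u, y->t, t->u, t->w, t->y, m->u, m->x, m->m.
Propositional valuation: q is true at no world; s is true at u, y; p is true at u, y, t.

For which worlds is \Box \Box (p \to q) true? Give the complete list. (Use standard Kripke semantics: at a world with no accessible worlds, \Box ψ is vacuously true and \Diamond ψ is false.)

z

Let φ = \Box \Box (p \to q). Evaluate φ at each world:
  u (successors {u, v, w, y, t, m}): φ is false.
  v (successors {u, v, x}): φ is false.
  w (successors {u, w, x, t}): φ is false.
  x (successors {v, w, m}): φ is false.
  y (successors {u, t}): φ is false.
  z (successors ∅): φ is true.
  t (successors {u, w, y}): φ is false.
  m (successors {u, x, m}): φ is false.
For instance, at y:
  At y: \Box \Box (p \to q) requires \Box (p \to q) at every successor {u, t}.
    \Box (p \to q) fails at u, so \Box \Box (p \to q) is false at y.
      At u: \Box (p \to q) requires p \to q at every successor {u, v, w, y, t, m}.
        p \to q fails at u, so \Box (p \to q) is false at u.
Satisfying worlds: {z}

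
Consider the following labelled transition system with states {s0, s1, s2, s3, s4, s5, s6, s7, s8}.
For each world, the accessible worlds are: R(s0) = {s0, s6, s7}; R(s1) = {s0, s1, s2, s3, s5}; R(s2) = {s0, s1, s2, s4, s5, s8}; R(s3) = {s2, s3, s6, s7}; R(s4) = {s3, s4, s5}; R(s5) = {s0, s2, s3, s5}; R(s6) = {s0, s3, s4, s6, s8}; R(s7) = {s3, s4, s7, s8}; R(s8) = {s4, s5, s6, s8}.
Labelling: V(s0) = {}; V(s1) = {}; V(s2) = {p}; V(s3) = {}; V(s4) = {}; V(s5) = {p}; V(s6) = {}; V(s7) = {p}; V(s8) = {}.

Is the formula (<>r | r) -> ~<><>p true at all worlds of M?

Yes

Let φ = (<>r | r) -> ~<><>p. Evaluate φ at each world:
  s0 (successors {s0, s6, s7}): φ is true.
  s1 (successors {s0, s1, s2, s3, s5}): φ is true.
  s2 (successors {s0, s1, s2, s4, s5, s8}): φ is true.
  s3 (successors {s2, s3, s6, s7}): φ is true.
  s4 (successors {s3, s4, s5}): φ is true.
  s5 (successors {s0, s2, s3, s5}): φ is true.
  s6 (successors {s0, s3, s4, s6, s8}): φ is true.
  s7 (successors {s3, s4, s7, s8}): φ is true.
  s8 (successors {s4, s5, s6, s8}): φ is true.
For instance, at s6:
  At s6: <>r | r is false, ~<><>p is false, so (<>r | r) -> ~<><>p is true.
    At s6: <>r is false, r is false, so <>r | r is false.
      At s6: <>r requires r at some successor in {s0, s3, s4, s6, s8}.
        At s0: r is false.
        At s3: r is false.
        At s4: r is false.
        At s6: r is false.
        At s8: r is false.
      So <>r is false at s6.
    At s6: <><>p is true, so ~<><>p is false.
      At s6: <><>p requires <>p at some successor in {s0, s3, s4, s6, s8}.
        <>p holds at s0, so <><>p is true at s6.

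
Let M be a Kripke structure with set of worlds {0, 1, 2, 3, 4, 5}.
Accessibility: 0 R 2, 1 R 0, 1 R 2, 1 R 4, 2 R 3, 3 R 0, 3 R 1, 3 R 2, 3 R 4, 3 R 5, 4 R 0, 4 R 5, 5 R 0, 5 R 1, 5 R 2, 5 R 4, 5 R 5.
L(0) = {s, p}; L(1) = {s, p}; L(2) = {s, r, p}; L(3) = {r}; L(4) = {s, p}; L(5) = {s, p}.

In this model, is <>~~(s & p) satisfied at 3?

At 3: <>~~(s & p) requires ~~(s & p) at some successor in {0, 1, 2, 4, 5}.
  ~~(s & p) holds at 0, so <>~~(s & p) is true at 3.

Yes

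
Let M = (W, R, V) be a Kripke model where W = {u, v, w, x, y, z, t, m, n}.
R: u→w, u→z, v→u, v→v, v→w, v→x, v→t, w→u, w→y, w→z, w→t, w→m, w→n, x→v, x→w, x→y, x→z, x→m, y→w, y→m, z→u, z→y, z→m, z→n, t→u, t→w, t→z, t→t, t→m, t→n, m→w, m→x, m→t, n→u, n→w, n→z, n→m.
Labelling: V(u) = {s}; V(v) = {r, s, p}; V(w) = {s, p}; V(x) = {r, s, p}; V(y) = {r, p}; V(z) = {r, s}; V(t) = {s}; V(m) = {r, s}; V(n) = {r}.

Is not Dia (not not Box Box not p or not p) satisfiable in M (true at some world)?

Let φ = not Dia (not not Box Box not p or not p). Evaluate φ at each world:
  u (successors {w, z}): φ is false.
  v (successors {u, v, w, x, t}): φ is false.
  w (successors {u, y, z, t, m, n}): φ is false.
  x (successors {v, w, y, z, m}): φ is false.
  y (successors {w, m}): φ is false.
  z (successors {u, y, m, n}): φ is false.
  t (successors {u, w, z, t, m, n}): φ is false.
  m (successors {w, x, t}): φ is false.
  n (successors {u, w, z, m}): φ is false.
For instance, at w:
  At w: Dia (not not Box Box not p or not p) is true, so not Dia (not not Box Box not p or not p) is false.
    At w: Dia (not not Box Box not p or not p) requires not not Box Box not p or not p at some successor in {u, y, z, t, m, n}.
      not not Box Box not p or not p holds at u, so Dia (not not Box Box not p or not p) is true at w.

No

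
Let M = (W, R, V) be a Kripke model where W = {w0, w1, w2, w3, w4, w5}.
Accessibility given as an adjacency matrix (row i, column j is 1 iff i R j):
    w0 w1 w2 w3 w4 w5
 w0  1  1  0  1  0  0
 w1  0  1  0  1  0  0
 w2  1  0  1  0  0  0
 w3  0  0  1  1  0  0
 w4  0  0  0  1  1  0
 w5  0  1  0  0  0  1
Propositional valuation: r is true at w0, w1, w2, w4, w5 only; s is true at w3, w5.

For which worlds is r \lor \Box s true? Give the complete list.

w0, w1, w2, w4, w5

Let φ = r \lor \Box s. Evaluate φ at each world:
  w0 (successors {w0, w1, w3}): φ is true.
  w1 (successors {w1, w3}): φ is true.
  w2 (successors {w0, w2}): φ is true.
  w3 (successors {w2, w3}): φ is false.
  w4 (successors {w3, w4}): φ is true.
  w5 (successors {w1, w5}): φ is true.
For instance, at w3:
  At w3: r is false, \Box s is false, so r \lor \Box s is false.
    At w3: \Box s requires s at every successor {w2, w3}.
      s fails at w2, so \Box s is false at w3.
Satisfying worlds: {w0, w1, w2, w4, w5}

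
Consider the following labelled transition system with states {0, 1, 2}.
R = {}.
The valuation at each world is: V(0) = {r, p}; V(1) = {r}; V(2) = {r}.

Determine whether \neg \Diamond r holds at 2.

Yes

At 2: \Diamond r is false, so \neg \Diamond r is true.
  At 2: no accessible worlds, so \Diamond r is false.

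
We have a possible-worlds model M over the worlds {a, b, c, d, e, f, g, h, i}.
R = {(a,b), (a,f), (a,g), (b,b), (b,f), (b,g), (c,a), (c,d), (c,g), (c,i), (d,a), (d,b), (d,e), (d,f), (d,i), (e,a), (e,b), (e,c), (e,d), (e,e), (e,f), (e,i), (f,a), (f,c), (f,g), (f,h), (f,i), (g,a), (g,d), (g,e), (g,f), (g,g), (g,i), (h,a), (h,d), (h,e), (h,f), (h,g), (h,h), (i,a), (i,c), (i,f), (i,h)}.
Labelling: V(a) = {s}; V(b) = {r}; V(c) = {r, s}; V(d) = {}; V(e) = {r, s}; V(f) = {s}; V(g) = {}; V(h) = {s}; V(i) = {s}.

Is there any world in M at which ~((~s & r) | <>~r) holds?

No

Recall that <>ψ holds at a world iff ψ holds at some accessible world.
Let φ = ~((~s & r) | <>~r). Evaluate φ at each world:
  a (successors {b, f, g}): φ is false.
  b (successors {b, f, g}): φ is false.
  c (successors {a, d, g, i}): φ is false.
  d (successors {a, b, e, f, i}): φ is false.
  e (successors {a, b, c, d, e, f, i}): φ is false.
  f (successors {a, c, g, h, i}): φ is false.
  g (successors {a, d, e, f, g, i}): φ is false.
  h (successors {a, d, e, f, g, h}): φ is false.
  i (successors {a, c, f, h}): φ is false.
For instance, at b:
  At b: (~s & r) | <>~r is true, so ~((~s & r) | <>~r) is false.
    At b: ~s & r is true, <>~r is true, so (~s & r) | <>~r is true.
      At b: <>~r requires ~r at some successor in {b, f, g}.
        ~r holds at f, so <>~r is true at b.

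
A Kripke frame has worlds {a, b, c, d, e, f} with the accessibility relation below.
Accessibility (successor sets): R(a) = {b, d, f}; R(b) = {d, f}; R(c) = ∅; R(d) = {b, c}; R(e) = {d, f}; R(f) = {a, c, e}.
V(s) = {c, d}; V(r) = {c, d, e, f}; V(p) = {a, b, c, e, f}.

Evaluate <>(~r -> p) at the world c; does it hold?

No

At c: no accessible worlds, so <>(~r -> p) is false.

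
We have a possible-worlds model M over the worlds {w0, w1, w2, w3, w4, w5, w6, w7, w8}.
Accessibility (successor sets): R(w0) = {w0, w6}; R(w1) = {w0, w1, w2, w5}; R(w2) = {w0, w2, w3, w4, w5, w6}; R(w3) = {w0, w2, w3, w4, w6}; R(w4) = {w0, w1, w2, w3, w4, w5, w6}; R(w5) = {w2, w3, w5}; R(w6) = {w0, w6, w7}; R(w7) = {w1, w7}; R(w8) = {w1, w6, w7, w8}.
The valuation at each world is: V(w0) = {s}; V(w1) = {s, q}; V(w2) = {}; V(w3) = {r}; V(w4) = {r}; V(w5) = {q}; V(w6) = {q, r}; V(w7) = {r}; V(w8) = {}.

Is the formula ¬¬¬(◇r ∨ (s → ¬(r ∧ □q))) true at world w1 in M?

At w1: ¬¬(◇r ∨ (s → ¬(r ∧ □q))) is true, so ¬¬¬(◇r ∨ (s → ¬(r ∧ □q))) is false.
  At w1: ¬(◇r ∨ (s → ¬(r ∧ □q))) is false, so ¬¬(◇r ∨ (s → ¬(r ∧ □q))) is true.
    At w1: ◇r ∨ (s → ¬(r ∧ □q)) is true, so ¬(◇r ∨ (s → ¬(r ∧ □q))) is false.
      At w1: ◇r is false, s → ¬(r ∧ □q) is true, so ◇r ∨ (s → ¬(r ∧ □q)) is true.

No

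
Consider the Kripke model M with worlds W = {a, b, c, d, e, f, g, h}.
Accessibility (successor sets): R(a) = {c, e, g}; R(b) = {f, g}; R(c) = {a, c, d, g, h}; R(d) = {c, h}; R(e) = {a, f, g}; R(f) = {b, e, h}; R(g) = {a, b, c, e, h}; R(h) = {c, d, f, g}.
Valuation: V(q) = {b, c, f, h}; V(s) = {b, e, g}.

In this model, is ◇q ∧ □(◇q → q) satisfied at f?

No

At f: ◇q is true, □(◇q → q) is false, so ◇q ∧ □(◇q → q) is false.
  At f: ◇q requires q at some successor in {b, e, h}.
    q holds at b, so ◇q is true at f.
  At f: □(◇q → q) requires ◇q → q at every successor {b, e, h}.
    ◇q → q fails at e, so □(◇q → q) is false at f.
      At e: ◇q is true, q is false, so ◇q → q is false.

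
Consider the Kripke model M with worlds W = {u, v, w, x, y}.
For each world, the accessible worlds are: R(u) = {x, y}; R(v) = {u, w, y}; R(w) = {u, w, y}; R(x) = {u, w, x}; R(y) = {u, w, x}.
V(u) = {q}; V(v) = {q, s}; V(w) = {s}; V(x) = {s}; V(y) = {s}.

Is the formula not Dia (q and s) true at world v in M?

Recall that Dia ψ holds at a world iff ψ holds at some accessible world.
At v: Dia (q and s) is false, so not Dia (q and s) is true.
  At v: Dia (q and s) requires q and s at some successor in {u, w, y}.
    At u: q and s is false.
    At w: q and s is false.
    At y: q and s is false.
  So Dia (q and s) is false at v.

Yes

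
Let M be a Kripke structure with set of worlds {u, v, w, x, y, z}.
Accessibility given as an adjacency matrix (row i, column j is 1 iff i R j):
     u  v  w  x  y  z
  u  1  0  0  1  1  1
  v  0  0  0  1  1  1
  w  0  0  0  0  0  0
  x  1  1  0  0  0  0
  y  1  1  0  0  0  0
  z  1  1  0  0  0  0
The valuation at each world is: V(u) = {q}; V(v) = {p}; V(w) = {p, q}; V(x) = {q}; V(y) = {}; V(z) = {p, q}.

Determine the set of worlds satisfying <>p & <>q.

Recall that <>ψ holds at a world iff ψ holds at some accessible world.
Let φ = <>p & <>q. Evaluate φ at each world:
  u (successors {u, x, y, z}): φ is true.
  v (successors {x, y, z}): φ is true.
  w (successors ∅): φ is false.
  x (successors {u, v}): φ is true.
  y (successors {u, v}): φ is true.
  z (successors {u, v}): φ is true.
For instance, at z:
  At z: <>p is true, <>q is true, so <>p & <>q is true.
    At z: <>p requires p at some successor in {u, v}.
      p holds at v, so <>p is true at z.
    At z: <>q requires q at some successor in {u, v}.
      q holds at u, so <>q is true at z.
Satisfying worlds: {u, v, x, y, z}

u, v, x, y, z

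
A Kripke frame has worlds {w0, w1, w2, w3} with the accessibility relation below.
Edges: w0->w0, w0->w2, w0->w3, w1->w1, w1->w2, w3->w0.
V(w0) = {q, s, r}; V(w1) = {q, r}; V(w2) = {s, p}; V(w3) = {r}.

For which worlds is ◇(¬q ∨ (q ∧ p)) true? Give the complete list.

w0, w1

Recall that ◇ψ holds at a world iff ψ holds at some accessible world.
Let φ = ◇(¬q ∨ (q ∧ p)). Evaluate φ at each world:
  w0 (successors {w0, w2, w3}): φ is true.
  w1 (successors {w1, w2}): φ is true.
  w2 (successors ∅): φ is false.
  w3 (successors {w0}): φ is false.
For instance, at w0:
  At w0: ◇(¬q ∨ (q ∧ p)) requires ¬q ∨ (q ∧ p) at some successor in {w0, w2, w3}.
    ¬q ∨ (q ∧ p) holds at w2, so ◇(¬q ∨ (q ∧ p)) is true at w0.
Satisfying worlds: {w0, w1}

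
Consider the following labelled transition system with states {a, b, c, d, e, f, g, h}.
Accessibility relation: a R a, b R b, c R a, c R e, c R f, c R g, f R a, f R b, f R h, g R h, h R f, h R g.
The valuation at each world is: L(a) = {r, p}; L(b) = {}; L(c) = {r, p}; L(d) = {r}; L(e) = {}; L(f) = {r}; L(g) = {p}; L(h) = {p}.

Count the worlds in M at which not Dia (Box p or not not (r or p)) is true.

Recall that Box ψ holds at a world iff ψ holds at every accessible world, and Dia ψ holds iff ψ holds at some accessible world.
Let φ = not Dia (Box p or not not (r or p)). Evaluate φ at each world:
  a (successors {a}): φ is false.
  b (successors {b}): φ is true.
  c (successors {a, e, f, g}): φ is false.
  d (successors ∅): φ is true.
  e (successors ∅): φ is true.
  f (successors {a, b, h}): φ is false.
  g (successors {h}): φ is false.
  h (successors {f, g}): φ is false.
For instance, at c:
  At c: Dia (Box p or not not (r or p)) is true, so not Dia (Box p or not not (r or p)) is false.
    At c: Dia (Box p or not not (r or p)) requires Box p or not not (r or p) at some successor in {a, e, f, g}.
      Box p or not not (r or p) holds at a, so Dia (Box p or not not (r or p)) is true at c.
Satisfying worlds: {b, d, e}

3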